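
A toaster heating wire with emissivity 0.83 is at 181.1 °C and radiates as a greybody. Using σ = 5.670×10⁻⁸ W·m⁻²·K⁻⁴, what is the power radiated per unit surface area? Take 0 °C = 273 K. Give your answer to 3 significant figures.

T = 181.1 °C + 273 = 454.1 K.
Stefan–Boltzmann: I = εσT⁴ = 0.83 × 5.670×10⁻⁸ × (454.1)⁴ = 2.00×10³ W/m².

I ≈ 2.00×10³ W/m²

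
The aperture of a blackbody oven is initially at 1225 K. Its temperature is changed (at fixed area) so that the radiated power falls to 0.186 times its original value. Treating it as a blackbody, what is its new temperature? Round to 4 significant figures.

P ∝ T⁴, so T₂/T₁ = (P₂/P₁)^(1/4) = (0.186)^(1/4) = 0.656717.
T₂ = 1225 × 0.656717 = 804.5 K.

T₂ ≈ 804.5 K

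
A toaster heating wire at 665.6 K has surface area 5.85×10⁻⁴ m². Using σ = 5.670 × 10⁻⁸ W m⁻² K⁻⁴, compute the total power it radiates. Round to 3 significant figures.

Area A = 5.85×10⁻⁴ m².
P = σAT⁴ = 5.670×10⁻⁸ × 5.85×10⁻⁴ × (665.6)⁴ = 6.51 W.

P ≈ 6.51 W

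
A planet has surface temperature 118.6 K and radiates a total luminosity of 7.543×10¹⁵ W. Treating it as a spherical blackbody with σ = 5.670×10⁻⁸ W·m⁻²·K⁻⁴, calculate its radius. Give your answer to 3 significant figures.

L = 4πR²σT⁴ ⇒ R = √(L/(4πσT⁴)).
σT⁴ = 11.2182 W/m², so R = √(7.543×10¹⁵/(4π×11.2182)) = 7.31×10⁶ m.

R ≈ 7.31×10⁶ m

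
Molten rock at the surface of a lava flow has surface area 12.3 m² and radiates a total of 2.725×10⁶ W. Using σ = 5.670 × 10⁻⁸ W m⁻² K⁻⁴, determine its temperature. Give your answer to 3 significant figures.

T ≈ 1.41×10³ K

Area A = 12.3 m².
P = σAT⁴ ⇒ T = (P/(σA))^(1/4) = (2.725×10⁶/(5.670×10⁻⁸×12.3))^(1/4) = 1.41×10³ K.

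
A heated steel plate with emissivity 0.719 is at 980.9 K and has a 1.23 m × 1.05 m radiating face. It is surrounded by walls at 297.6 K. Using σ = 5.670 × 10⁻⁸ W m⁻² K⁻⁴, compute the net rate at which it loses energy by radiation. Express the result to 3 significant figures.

Net loss ≈ 4.83×10⁴ W

Area A = 1.23 × 1.05 = 1.2915 m².
Net radiated power P_net = εσA(T⁴ − T₀⁴) = 0.719×5.670×10⁻⁸×1.2915×(980.9⁴ − 297.6⁴).
T⁴ − T₀⁴ = 9.25761×10¹¹ − 7.84389×10⁹ = 9.17917×10¹¹ K⁴, so P_net = 4.83×10⁴ W.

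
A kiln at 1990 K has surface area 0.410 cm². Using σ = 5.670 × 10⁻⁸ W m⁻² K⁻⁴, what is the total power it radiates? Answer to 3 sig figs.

P ≈ 36.5 W

Area A = 0.410 cm² = 4.10×10⁻⁵ m².
P = σAT⁴ = 5.670×10⁻⁸ × 4.10×10⁻⁵ × (1990)⁴ = 36.5 W.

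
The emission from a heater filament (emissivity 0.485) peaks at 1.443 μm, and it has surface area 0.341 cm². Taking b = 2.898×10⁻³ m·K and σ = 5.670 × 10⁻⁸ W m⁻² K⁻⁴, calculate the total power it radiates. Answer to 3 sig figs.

P ≈ 15.3 W

Wien's law: T = b/λ_max = 2.898×10⁻³/1.443×10⁻⁶ = 2008.32 K.
Area A = 0.341 cm² = 3.41×10⁻⁵ m².
Then P = εσAT⁴ = 0.485×5.670×10⁻⁸×3.41×10⁻⁵×(2008.32)⁴ = 15.3 W.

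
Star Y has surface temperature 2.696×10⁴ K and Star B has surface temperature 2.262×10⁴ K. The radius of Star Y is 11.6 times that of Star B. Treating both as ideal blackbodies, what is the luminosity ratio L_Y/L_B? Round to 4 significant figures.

L ∝ R²T⁴, so L_Y/L_B = (R_Y/R_B)²(T_Y/T_B)⁴ = (11.6)² × (2.696×10⁴/2.262×10⁴)⁴ = 134.56 × 2.01794 = 271.5.

L_Y/L_B ≈ 271.5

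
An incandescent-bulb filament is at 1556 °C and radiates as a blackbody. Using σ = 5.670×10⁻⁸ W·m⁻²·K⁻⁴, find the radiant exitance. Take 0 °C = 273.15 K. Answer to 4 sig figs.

T = 1556 °C + 273.15 = 1829.15 K.
Stefan–Boltzmann: I = σT⁴ = 5.670×10⁻⁸ × (1829.15)⁴ = 6.347×10⁵ W/m².

I ≈ 6.347×10⁵ W/m²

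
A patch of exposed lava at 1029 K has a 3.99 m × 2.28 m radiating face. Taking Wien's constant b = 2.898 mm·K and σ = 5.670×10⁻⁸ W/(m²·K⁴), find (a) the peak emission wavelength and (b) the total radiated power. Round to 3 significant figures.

λ_max ≈ 2.82 μm; P ≈ 5.78×10⁵ W

(a) λ_max = b/T = 2.898×10⁻³/1029 = 2.816×10⁻⁶ m = 2.82 μm.
Area A = 3.99 × 2.28 = 9.0972 m².
(b) P = σAT⁴ = 5.670×10⁻⁸×9.0972×(1029)⁴ = 5.78×10⁵ W.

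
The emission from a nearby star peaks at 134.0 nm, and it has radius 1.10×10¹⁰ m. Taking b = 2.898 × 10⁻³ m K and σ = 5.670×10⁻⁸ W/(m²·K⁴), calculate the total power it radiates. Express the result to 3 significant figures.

Wien's law: T = b/λ_max = 2.898×10⁻³/1.340×10⁻⁷ = 21626.9 K.
Surface area A = 4πR² = 4π(1.10×10¹⁰ m)² = 1.52053×10²¹ m².
Then P = σAT⁴ = 5.670×10⁻⁸×1.52053×10²¹×(21626.9)⁴ = 1.89×10³¹ W.

P ≈ 1.89×10³¹ W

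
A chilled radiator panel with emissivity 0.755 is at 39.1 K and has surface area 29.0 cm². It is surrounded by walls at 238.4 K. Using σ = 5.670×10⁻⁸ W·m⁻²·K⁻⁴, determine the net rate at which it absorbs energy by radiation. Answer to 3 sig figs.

Area A = 29.0 cm² = 2.90×10⁻³ m².
Net radiated power P_net = εσA(T⁴ − T₀⁴) = 0.755×5.670×10⁻⁸×2.90×10⁻³×(39.1⁴ − 238.4⁴).
T⁴ − T₀⁴ = 2.33726×10⁶ − 3.23017×10⁹ = -3.22783×10⁹ K⁴, so P_net = -0.401 W — negative, meaning a net gain of 0.401 W.

Net gain ≈ 0.401 W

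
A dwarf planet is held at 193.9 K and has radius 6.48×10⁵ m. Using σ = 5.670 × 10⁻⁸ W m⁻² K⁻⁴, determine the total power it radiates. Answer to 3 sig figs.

P ≈ 4.23×10¹⁴ W

Surface area A = 4πR² = 4π(6.48×10⁵ m)² = 5.27667×10¹² m².
P = σAT⁴ = 5.670×10⁻⁸ × 5.27667×10¹² × (193.9)⁴ = 4.23×10¹⁴ W.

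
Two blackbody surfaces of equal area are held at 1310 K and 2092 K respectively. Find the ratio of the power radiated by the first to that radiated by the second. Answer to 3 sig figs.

With equal areas, P₁/P₂ = (T₁/T₂)⁴ = (1310/2092)⁴ = 0.154.

P₁/P₂ ≈ 0.154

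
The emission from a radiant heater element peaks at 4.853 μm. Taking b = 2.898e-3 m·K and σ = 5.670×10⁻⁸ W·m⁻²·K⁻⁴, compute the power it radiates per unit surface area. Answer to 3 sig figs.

I ≈ 7.21×10³ W/m²

Wien's law: T = b/λ_max = 2.898×10⁻³/4.853×10⁻⁶ = 597.156 K.
Then I = σT⁴ = 5.670×10⁻⁸×(597.156)⁴ = 7.21×10³ W/m².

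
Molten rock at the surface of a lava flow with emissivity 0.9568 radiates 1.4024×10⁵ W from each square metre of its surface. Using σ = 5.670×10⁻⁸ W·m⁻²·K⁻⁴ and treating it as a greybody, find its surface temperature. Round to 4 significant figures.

T ≈ 1268 K

I = εσT⁴, so T = (I/εσ)^(1/4) = (1.4024×10⁵/(0.9568×5.670×10⁻⁸))^(1/4) = 1268 K.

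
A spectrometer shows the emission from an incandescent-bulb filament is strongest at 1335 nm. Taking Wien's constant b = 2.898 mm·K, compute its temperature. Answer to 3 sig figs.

T ≈ 2.17×10³ K

Wien's law gives T = b/λ_max = (2.898×10⁻³ m·K)/(1.335×10⁻⁶ m) = 2.17×10³ K.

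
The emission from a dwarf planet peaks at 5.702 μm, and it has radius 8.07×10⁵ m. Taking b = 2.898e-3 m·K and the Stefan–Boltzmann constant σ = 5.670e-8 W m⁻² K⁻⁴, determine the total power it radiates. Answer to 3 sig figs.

P ≈ 3.10×10¹⁶ W

Wien's law: T = b/λ_max = 2.898×10⁻³/5.702×10⁻⁶ = 508.243 K.
Surface area A = 4πR² = 4π(8.07×10⁵ m)² = 8.18384×10¹² m².
Then P = σAT⁴ = 5.670×10⁻⁸×8.18384×10¹²×(508.243)⁴ = 3.10×10¹⁶ W.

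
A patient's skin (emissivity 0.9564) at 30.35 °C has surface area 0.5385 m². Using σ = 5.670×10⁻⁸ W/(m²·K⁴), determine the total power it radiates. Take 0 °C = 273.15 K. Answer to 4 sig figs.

T = 30.35 °C + 273.15 = 303.50 K.
Area A = 0.5385 m².
P = εσAT⁴ = 0.9564 × 5.670×10⁻⁸ × 0.5385 × (303.50)⁴ = 247.8 W.

P ≈ 247.8 W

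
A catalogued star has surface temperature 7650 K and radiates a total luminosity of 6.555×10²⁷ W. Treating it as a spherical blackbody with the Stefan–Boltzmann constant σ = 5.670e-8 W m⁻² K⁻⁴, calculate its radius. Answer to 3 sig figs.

R ≈ 1.64×10⁹ m

L = 4πR²σT⁴ ⇒ R = √(L/(4πσT⁴)).
σT⁴ = 1.94191×10⁸ W/m², so R = √(6.555×10²⁷/(4π×1.94191×10⁸)) = 1.64×10⁹ m.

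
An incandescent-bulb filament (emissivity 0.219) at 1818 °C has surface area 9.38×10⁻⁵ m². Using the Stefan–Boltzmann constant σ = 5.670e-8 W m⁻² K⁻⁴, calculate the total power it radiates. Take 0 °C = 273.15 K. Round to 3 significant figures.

P ≈ 22.3 W

T = 1818 °C + 273.15 = 2091.15 K.
Area A = 9.38×10⁻⁵ m².
P = εσAT⁴ = 0.219 × 5.670×10⁻⁸ × 9.38×10⁻⁵ × (2091.15)⁴ = 22.3 W.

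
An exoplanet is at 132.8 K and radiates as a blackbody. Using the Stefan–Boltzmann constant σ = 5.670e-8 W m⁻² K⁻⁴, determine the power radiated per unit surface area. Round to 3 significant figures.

Stefan–Boltzmann: I = σT⁴ = 5.670×10⁻⁸ × (132.8)⁴ = 17.6 W/m².

I ≈ 17.6 W/m²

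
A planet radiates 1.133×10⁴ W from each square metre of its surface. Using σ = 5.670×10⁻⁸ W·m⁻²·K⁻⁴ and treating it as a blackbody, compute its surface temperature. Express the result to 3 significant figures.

T ≈ 669 K

I = σT⁴, so T = (I/σ)^(1/4) = (1.133×10⁴/(5.670×10⁻⁸))^(1/4) = 669 K.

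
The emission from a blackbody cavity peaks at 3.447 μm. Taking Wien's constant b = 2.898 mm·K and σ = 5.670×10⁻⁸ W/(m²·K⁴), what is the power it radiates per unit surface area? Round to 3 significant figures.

I ≈ 2.83×10⁴ W/m²

Wien's law: T = b/λ_max = 2.898×10⁻³/3.447×10⁻⁶ = 840.731 K.
Then I = σT⁴ = 5.670×10⁻⁸×(840.731)⁴ = 2.83×10⁴ W/m².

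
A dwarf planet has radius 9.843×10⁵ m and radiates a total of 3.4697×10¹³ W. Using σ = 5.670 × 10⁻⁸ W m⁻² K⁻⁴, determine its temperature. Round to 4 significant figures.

Surface area A = 4πR² = 4π(9.843×10⁵ m)² = 1.21749×10¹³ m².
P = σAT⁴ ⇒ T = (P/(σA))^(1/4) = (3.4697×10¹³/(5.670×10⁻⁸×1.21749×10¹³))^(1/4) = 84.20 K.

T ≈ 84.20 K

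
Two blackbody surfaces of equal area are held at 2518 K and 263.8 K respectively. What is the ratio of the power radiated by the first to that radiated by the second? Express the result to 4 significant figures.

P₁/P₂ ≈ 8301

With equal areas, P₁/P₂ = (T₁/T₂)⁴ = (2518/263.8)⁴ = 8301.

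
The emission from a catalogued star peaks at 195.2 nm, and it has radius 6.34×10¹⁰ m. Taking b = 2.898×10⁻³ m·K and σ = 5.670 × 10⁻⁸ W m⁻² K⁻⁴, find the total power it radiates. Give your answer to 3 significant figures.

Wien's law: T = b/λ_max = 2.898×10⁻³/1.952×10⁻⁷ = 14846.3 K.
Surface area A = 4πR² = 4π(6.34×10¹⁰ m)² = 5.05113×10²² m².
Then P = σAT⁴ = 5.670×10⁻⁸×5.05113×10²²×(14846.3)⁴ = 1.39×10³² W.

P ≈ 1.39×10³² W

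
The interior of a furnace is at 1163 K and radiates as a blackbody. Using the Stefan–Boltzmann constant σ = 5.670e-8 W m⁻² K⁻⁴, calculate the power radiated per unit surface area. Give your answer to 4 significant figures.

I ≈ 1.037×10⁵ W/m²

Stefan–Boltzmann: I = σT⁴ = 5.670×10⁻⁸ × (1163)⁴ = 1.037×10⁵ W/m².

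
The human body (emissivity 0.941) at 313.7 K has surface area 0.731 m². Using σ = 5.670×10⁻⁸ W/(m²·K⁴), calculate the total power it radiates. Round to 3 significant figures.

P ≈ 378 W

Area A = 0.731 m².
P = εσAT⁴ = 0.941 × 5.670×10⁻⁸ × 0.731 × (313.7)⁴ = 378 W.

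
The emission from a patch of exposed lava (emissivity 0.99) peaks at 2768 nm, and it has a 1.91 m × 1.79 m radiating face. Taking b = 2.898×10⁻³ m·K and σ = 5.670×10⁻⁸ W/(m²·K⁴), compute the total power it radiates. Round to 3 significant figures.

Wien's law: T = b/λ_max = 2.898×10⁻³/2.768×10⁻⁶ = 1046.97 K.
Area A = 1.91 × 1.79 = 3.4189 m².
Then P = εσAT⁴ = 0.99×5.670×10⁻⁸×3.4189×(1046.97)⁴ = 2.31×10⁵ W.

P ≈ 2.31×10⁵ W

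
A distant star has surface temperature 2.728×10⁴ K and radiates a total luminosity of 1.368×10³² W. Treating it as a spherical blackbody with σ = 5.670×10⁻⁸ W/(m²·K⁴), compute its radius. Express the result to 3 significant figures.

R ≈ 1.86×10¹⁰ m

L = 4πR²σT⁴ ⇒ R = √(L/(4πσT⁴)).
σT⁴ = 3.14022×10¹⁰ W/m², so R = √(1.368×10³²/(4π×3.14022×10¹⁰)) = 1.86×10¹⁰ m.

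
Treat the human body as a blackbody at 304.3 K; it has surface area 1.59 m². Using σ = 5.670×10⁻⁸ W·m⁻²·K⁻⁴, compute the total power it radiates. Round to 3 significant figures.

P ≈ 773 W

Area A = 1.59 m².
P = σAT⁴ = 5.670×10⁻⁸ × 1.59 × (304.3)⁴ = 773 W.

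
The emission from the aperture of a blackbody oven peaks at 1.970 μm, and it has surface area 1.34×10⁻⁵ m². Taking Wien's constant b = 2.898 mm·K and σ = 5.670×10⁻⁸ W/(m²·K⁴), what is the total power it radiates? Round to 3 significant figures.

Wien's law: T = b/λ_max = 2.898×10⁻³/1.970×10⁻⁶ = 1471.07 K.
Area A = 1.34×10⁻⁵ m².
Then P = σAT⁴ = 5.670×10⁻⁸×1.34×10⁻⁵×(1471.07)⁴ = 3.56 W.

P ≈ 3.56 W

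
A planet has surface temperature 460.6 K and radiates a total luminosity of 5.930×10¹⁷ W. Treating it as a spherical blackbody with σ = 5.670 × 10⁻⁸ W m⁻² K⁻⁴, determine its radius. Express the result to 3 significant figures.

R ≈ 4.30×10⁶ m

L = 4πR²σT⁴ ⇒ R = √(L/(4πσT⁴)).
σT⁴ = 2551.99 W/m², so R = √(5.930×10¹⁷/(4π×2551.99)) = 4.30×10⁶ m.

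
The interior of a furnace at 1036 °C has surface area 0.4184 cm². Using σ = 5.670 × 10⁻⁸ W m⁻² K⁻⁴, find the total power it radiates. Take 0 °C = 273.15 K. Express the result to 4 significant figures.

P ≈ 6.968 W

T = 1036 °C + 273.15 = 1309.15 K.
Area A = 0.4184 cm² = 4.184×10⁻⁵ m².
P = σAT⁴ = 5.670×10⁻⁸ × 4.184×10⁻⁵ × (1309.15)⁴ = 6.968 W.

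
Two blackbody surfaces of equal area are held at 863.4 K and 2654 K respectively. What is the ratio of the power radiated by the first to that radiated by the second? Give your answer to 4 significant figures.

P₁/P₂ ≈ 0.01120

With equal areas, P₁/P₂ = (T₁/T₂)⁴ = (863.4/2654)⁴ = 0.01120.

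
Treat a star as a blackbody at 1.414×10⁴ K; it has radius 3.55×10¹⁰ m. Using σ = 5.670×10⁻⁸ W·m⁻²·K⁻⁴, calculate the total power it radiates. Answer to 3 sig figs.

P ≈ 3.59×10³¹ W

Surface area A = 4πR² = 4π(3.55×10¹⁰ m)² = 1.58368×10²² m².
P = σAT⁴ = 5.670×10⁻⁸ × 1.58368×10²² × (1.414×10⁴)⁴ = 3.59×10³¹ W.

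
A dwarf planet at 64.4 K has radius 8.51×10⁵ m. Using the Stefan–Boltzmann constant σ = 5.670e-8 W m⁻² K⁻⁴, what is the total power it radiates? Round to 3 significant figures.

P ≈ 8.88×10¹² W

Surface area A = 4πR² = 4π(8.51×10⁵ m)² = 9.10058×10¹² m².
P = σAT⁴ = 5.670×10⁻⁸ × 9.10058×10¹² × (64.4)⁴ = 8.88×10¹² W.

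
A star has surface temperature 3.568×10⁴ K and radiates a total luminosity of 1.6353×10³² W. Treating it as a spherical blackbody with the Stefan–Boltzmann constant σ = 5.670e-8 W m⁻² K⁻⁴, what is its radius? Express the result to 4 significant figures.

R ≈ 1.190×10¹⁰ m

L = 4πR²σT⁴ ⇒ R = √(L/(4πσT⁴)).
σT⁴ = 9.18930×10¹⁰ W/m², so R = √(1.6353×10³²/(4π×9.18930×10¹⁰)) = 1.190×10¹⁰ m.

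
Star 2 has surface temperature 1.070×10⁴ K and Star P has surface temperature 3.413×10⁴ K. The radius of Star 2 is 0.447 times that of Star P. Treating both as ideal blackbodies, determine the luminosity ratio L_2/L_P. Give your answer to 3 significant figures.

L_2/L_P ≈ 1.93×10⁻³

L ∝ R²T⁴, so L_2/L_P = (R_2/R_P)²(T_2/T_P)⁴ = (0.447)² × (1.070×10⁴/3.413×10⁴)⁴ = 0.199809 × 9.66029×10⁻³ = 1.93×10⁻³.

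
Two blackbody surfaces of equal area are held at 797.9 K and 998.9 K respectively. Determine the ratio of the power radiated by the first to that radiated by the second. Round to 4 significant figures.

P₁/P₂ ≈ 0.4071

With equal areas, P₁/P₂ = (T₁/T₂)⁴ = (797.9/998.9)⁴ = 0.4071.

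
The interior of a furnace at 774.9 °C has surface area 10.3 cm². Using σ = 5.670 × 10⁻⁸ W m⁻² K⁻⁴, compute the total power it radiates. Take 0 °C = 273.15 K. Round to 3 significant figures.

P ≈ 70.5 W

T = 774.9 °C + 273.15 = 1048.05 K.
Area A = 10.3 cm² = 1.03×10⁻³ m².
P = σAT⁴ = 5.670×10⁻⁸ × 1.03×10⁻³ × (1048.05)⁴ = 70.5 W.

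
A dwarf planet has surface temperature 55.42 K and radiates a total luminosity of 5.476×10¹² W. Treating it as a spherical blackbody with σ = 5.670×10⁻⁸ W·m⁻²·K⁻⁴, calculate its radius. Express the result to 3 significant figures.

L = 4πR²σT⁴ ⇒ R = √(L/(4πσT⁴)).
σT⁴ = 0.534871 W/m², so R = √(5.476×10¹²/(4π×0.534871)) = 9.03×10⁵ m.

R ≈ 9.03×10⁵ m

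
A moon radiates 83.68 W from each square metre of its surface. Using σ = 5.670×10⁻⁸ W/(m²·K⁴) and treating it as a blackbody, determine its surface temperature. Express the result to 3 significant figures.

T ≈ 196 K

I = σT⁴, so T = (I/σ)^(1/4) = (83.68/(5.670×10⁻⁸))^(1/4) = 196 K.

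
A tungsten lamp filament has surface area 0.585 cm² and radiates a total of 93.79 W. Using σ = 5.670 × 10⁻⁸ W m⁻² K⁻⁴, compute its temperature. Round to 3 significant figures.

T ≈ 2.31×10³ K

Area A = 0.585 cm² = 5.85×10⁻⁵ m².
P = σAT⁴ ⇒ T = (P/(σA))^(1/4) = (93.79/(5.670×10⁻⁸×5.85×10⁻⁵))^(1/4) = 2.31×10³ K.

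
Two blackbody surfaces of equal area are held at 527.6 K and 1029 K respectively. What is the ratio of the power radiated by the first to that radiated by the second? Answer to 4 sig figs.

P₁/P₂ ≈ 0.06911

With equal areas, P₁/P₂ = (T₁/T₂)⁴ = (527.6/1029)⁴ = 0.06911.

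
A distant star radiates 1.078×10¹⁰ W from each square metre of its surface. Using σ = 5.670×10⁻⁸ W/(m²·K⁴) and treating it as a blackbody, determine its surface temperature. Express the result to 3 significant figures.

T ≈ 2.09×10⁴ K

I = σT⁴, so T = (I/σ)^(1/4) = (1.078×10¹⁰/(5.670×10⁻⁸))^(1/4) = 2.09×10⁴ K.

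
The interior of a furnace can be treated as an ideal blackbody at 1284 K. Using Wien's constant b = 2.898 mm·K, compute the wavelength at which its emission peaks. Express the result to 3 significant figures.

Wien's displacement law: λ_max = b/T = (2.898×10⁻³ m·K)/(1284 K) = 2.257×10⁻⁶ m.
That is 2.26 μm, in the infrared range.

λ_max ≈ 2.26 μm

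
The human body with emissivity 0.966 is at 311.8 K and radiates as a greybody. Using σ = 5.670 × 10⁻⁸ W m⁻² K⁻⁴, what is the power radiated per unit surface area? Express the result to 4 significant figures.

Stefan–Boltzmann: I = εσT⁴ = 0.966 × 5.670×10⁻⁸ × (311.8)⁴ = 517.7 W/m².

I ≈ 517.7 W/m²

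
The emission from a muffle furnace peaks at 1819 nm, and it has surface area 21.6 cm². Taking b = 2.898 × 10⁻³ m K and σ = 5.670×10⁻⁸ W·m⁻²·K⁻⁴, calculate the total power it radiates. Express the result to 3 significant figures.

P ≈ 789 W

Wien's law: T = b/λ_max = 2.898×10⁻³/1.819×10⁻⁶ = 1593.18 K.
Area A = 21.6 cm² = 2.16×10⁻³ m².
Then P = σAT⁴ = 5.670×10⁻⁸×2.16×10⁻³×(1593.18)⁴ = 789 W.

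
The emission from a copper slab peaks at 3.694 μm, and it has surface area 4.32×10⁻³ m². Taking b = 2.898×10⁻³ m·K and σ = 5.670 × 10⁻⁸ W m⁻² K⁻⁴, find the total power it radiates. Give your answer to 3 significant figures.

P ≈ 92.8 W

Wien's law: T = b/λ_max = 2.898×10⁻³/3.694×10⁻⁶ = 784.515 K.
Area A = 4.32×10⁻³ m².
Then P = σAT⁴ = 5.670×10⁻⁸×4.32×10⁻³×(784.515)⁴ = 92.8 W.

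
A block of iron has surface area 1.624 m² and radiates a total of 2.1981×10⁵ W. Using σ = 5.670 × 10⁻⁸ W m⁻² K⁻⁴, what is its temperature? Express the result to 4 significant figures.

Area A = 1.624 m².
P = σAT⁴ ⇒ T = (P/(σA))^(1/4) = (2.1981×10⁵/(5.670×10⁻⁸×1.624))^(1/4) = 1243 K.

T ≈ 1243 K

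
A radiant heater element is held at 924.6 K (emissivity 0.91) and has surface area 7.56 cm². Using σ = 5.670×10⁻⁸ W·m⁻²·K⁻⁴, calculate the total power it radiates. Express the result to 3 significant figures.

P ≈ 28.5 W

Area A = 7.56 cm² = 7.56×10⁻⁴ m².
P = εσAT⁴ = 0.91 × 5.670×10⁻⁸ × 7.56×10⁻⁴ × (924.6)⁴ = 28.5 W.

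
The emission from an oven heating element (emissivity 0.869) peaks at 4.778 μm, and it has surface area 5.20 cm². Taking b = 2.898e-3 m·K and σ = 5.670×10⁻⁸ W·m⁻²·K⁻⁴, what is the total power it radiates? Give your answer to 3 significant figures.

P ≈ 3.47 W

Wien's law: T = b/λ_max = 2.898×10⁻³/4.778×10⁻⁶ = 606.530 K.
Area A = 5.20 cm² = 5.20×10⁻⁴ m².
Then P = εσAT⁴ = 0.869×5.670×10⁻⁸×5.20×10⁻⁴×(606.530)⁴ = 3.47 W.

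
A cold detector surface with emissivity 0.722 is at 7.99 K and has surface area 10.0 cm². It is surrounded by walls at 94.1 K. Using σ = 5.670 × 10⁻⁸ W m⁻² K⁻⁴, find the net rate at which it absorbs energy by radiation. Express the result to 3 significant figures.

Area A = 10.0 cm² = 1.00×10⁻³ m².
Net radiated power P_net = εσA(T⁴ − T₀⁴) = 0.722×5.670×10⁻⁸×1.00×10⁻³×(7.99⁴ − 94.1⁴).
T⁴ − T₀⁴ = 4075.56 − 7.84077×10⁷ = -7.84036×10⁷ K⁴, so P_net = -3.21×10⁻³ W — negative, meaning a net gain of 3.21×10⁻³ W.

Net gain ≈ 3.21×10⁻³ W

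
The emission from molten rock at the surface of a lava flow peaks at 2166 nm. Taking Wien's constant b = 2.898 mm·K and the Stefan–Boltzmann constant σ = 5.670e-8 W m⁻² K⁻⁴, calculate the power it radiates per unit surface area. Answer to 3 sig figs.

I ≈ 1.82×10⁵ W/m²

Wien's law: T = b/λ_max = 2.898×10⁻³/2.166×10⁻⁶ = 1337.95 K.
Then I = σT⁴ = 5.670×10⁻⁸×(1337.95)⁴ = 1.82×10⁵ W/m².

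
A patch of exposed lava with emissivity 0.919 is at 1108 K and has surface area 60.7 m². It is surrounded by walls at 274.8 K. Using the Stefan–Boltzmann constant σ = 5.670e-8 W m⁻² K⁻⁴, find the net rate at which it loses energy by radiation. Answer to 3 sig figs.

Net loss ≈ 4.75×10⁶ W

Area A = 60.7 m².
Net radiated power P_net = εσA(T⁴ − T₀⁴) = 0.919×5.670×10⁻⁸×60.7×(1108⁴ − 274.8⁴).
T⁴ − T₀⁴ = 1.50716×10¹² − 5.70252×10⁹ = 1.50146×10¹² K⁴, so P_net = 4.75×10⁶ W.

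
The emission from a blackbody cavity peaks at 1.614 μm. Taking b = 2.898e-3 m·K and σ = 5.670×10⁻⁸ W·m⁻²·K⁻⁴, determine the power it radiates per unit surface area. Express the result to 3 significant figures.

I ≈ 5.89×10⁵ W/m²

Wien's law: T = b/λ_max = 2.898×10⁻³/1.614×10⁻⁶ = 1795.54 K.
Then I = σT⁴ = 5.670×10⁻⁸×(1795.54)⁴ = 5.89×10⁵ W/m².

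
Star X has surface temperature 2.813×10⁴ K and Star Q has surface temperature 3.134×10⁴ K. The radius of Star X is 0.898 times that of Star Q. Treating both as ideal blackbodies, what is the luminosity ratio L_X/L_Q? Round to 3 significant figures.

L_X/L_Q ≈ 0.523

L ∝ R²T⁴, so L_X/L_Q = (R_X/R_Q)²(T_X/T_Q)⁴ = (0.898)² × (2.813×10⁴/3.134×10⁴)⁴ = 0.806404 × 0.649057 = 0.523.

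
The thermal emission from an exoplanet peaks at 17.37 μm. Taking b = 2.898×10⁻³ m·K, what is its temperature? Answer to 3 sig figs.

T ≈ 167 K

Wien's law gives T = b/λ_max = (2.898×10⁻³ m·K)/(1.737×10⁻⁵ m) = 167 K.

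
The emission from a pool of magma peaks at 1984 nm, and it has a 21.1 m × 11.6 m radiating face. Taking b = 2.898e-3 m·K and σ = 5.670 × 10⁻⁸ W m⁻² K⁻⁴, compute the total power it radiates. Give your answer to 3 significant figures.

P ≈ 6.32×10⁷ W

Wien's law: T = b/λ_max = 2.898×10⁻³/1.984×10⁻⁶ = 1460.69 K.
Area A = 21.1 × 11.6 = 244.76 m².
Then P = σAT⁴ = 5.670×10⁻⁸×244.76×(1460.69)⁴ = 6.32×10⁷ W.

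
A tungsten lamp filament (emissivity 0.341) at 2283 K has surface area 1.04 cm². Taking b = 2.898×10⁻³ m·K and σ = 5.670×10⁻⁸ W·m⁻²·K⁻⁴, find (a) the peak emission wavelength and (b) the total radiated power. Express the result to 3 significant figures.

(a) λ_max = b/T = 2.898×10⁻³/2283 = 1.269×10⁻⁶ m = 1.27 μm.
Area A = 1.04 cm² = 1.04×10⁻⁴ m².
(b) P = εσAT⁴ = 0.341×5.670×10⁻⁸×1.04×10⁻⁴×(2283)⁴ = 54.6 W.

λ_max ≈ 1.27 μm; P ≈ 54.6 W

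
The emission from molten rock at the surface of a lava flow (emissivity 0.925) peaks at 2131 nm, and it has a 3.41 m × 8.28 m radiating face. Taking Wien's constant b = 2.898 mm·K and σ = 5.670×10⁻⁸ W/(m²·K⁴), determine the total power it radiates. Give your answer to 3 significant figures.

Wien's law: T = b/λ_max = 2.898×10⁻³/2.131×10⁻⁶ = 1359.92 K.
Area A = 3.41 × 8.28 = 28.2348 m².
Then P = εσAT⁴ = 0.925×5.670×10⁻⁸×28.2348×(1359.92)⁴ = 5.06×10⁶ W.

P ≈ 5.06×10⁶ W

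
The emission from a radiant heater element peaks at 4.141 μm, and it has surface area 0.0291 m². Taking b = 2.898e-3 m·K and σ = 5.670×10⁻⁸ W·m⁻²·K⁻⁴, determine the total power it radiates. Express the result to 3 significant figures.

P ≈ 396 W

Wien's law: T = b/λ_max = 2.898×10⁻³/4.141×10⁻⁶ = 699.831 K.
Area A = 0.0291 m².
Then P = σAT⁴ = 5.670×10⁻⁸×0.0291×(699.831)⁴ = 396 W.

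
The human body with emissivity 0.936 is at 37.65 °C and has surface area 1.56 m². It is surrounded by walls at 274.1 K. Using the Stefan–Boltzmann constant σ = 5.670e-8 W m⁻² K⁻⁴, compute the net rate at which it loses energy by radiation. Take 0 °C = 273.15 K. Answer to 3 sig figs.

T = 37.65 °C + 273.15 = 310.80 K.
Area A = 1.56 m².
Net radiated power P_net = εσA(T⁴ − T₀⁴) = 0.936×5.670×10⁻⁸×1.56×(310.80⁴ − 274.1⁴).
T⁴ − T₀⁴ = 9.33091×10⁹ − 5.64464×10⁹ = 3.68627×10⁹ K⁴, so P_net = 305 W.

Net loss ≈ 305 W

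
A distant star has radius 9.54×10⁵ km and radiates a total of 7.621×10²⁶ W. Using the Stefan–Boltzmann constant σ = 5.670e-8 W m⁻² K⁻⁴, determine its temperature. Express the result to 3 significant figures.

Surface area A = 4πR² = 4π(9.54×10⁸ m)² = 1.14369×10¹⁹ m².
P = σAT⁴ ⇒ T = (P/(σA))^(1/4) = (7.621×10²⁶/(5.670×10⁻⁸×1.14369×10¹⁹))^(1/4) = 5.86×10³ K.

T ≈ 5.86×10³ K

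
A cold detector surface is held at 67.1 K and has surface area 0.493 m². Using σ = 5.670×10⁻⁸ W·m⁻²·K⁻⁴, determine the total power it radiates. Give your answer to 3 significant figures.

Area A = 0.493 m².
P = σAT⁴ = 5.670×10⁻⁸ × 0.493 × (67.1)⁴ = 0.567 W.

P ≈ 0.567 W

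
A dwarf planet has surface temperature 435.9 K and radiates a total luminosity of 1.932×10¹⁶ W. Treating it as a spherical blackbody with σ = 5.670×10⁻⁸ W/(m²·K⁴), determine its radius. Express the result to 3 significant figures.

R ≈ 8.67×10⁵ m

L = 4πR²σT⁴ ⇒ R = √(L/(4πσT⁴)).
σT⁴ = 2047.06 W/m², so R = √(1.932×10¹⁶/(4π×2047.06)) = 8.67×10⁵ m.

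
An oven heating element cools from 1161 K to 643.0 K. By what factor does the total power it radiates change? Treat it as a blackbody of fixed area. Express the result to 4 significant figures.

P ∝ T⁴, so P₂/P₁ = (T₂/T₁)⁴ = (643.0/1161)⁴ = (0.553833)⁴ = 0.09408.

P₂/P₁ ≈ 0.09408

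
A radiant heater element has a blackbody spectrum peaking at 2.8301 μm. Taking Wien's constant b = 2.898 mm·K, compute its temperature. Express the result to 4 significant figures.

T ≈ 1024 K

Wien's law gives T = b/λ_max = (2.898×10⁻³ m·K)/(2.8301×10⁻⁶ m) = 1024 K.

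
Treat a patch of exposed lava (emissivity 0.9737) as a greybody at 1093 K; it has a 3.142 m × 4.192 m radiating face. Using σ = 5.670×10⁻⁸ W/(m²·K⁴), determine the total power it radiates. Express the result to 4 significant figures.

Area A = 3.142 × 4.192 = 13.1713 m².
P = εσAT⁴ = 0.9737 × 5.670×10⁻⁸ × 13.1713 × (1093)⁴ = 1.038×10⁶ W.

P ≈ 1.038×10⁶ W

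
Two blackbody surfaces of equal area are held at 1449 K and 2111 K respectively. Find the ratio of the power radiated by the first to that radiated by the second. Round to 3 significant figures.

With equal areas, P₁/P₂ = (T₁/T₂)⁴ = (1449/2111)⁴ = 0.222.

P₁/P₂ ≈ 0.222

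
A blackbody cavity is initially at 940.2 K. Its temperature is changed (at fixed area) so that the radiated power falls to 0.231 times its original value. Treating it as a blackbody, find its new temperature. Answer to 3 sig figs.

P ∝ T⁴, so T₂/T₁ = (P₂/P₁)^(1/4) = (0.231)^(1/4) = 0.693271.
T₂ = 940.2 × 0.693271 = 652 K.

T₂ ≈ 652 K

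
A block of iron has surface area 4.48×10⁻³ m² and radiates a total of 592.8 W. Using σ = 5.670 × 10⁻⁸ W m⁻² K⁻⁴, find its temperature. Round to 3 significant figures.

T ≈ 1.24×10³ K

Area A = 4.48×10⁻³ m².
P = σAT⁴ ⇒ T = (P/(σA))^(1/4) = (592.8/(5.670×10⁻⁸×4.48×10⁻³))^(1/4) = 1.24×10³ K.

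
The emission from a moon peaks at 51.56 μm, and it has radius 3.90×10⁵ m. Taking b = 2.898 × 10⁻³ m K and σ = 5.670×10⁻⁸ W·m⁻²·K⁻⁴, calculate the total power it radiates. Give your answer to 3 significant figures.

Wien's law: T = b/λ_max = 2.898×10⁻³/5.156×10⁻⁵ = 56.2064 K.
Surface area A = 4πR² = 4π(3.90×10⁵ m)² = 1.91134×10¹² m².
Then P = σAT⁴ = 5.670×10⁻⁸×1.91134×10¹²×(56.2064)⁴ = 1.08×10¹² W.

P ≈ 1.08×10¹² W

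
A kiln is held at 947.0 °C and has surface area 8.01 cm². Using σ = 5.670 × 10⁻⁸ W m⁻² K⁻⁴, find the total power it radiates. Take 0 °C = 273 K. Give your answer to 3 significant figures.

T = 947.0 °C + 273 = 1220.0 K.
Area A = 8.01 cm² = 8.01×10⁻⁴ m².
P = σAT⁴ = 5.670×10⁻⁸ × 8.01×10⁻⁴ × (1220.0)⁴ = 101 W.

P ≈ 101 W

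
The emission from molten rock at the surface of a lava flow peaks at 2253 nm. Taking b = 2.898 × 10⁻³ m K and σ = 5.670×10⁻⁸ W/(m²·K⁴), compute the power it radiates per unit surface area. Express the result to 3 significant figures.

Wien's law: T = b/λ_max = 2.898×10⁻³/2.253×10⁻⁶ = 1286.28 K.
Then I = σT⁴ = 5.670×10⁻⁸×(1286.28)⁴ = 1.55×10⁵ W/m².

I ≈ 1.55×10⁵ W/m²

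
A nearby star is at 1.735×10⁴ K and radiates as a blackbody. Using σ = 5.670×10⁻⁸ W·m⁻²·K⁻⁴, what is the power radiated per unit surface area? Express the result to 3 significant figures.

I ≈ 5.14×10⁹ W/m²

Stefan–Boltzmann: I = σT⁴ = 5.670×10⁻⁸ × (1.735×10⁴)⁴ = 5.14×10⁹ W/m².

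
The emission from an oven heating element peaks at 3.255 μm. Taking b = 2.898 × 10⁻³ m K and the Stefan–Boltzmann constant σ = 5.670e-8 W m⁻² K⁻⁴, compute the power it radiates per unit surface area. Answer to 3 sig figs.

I ≈ 3.56×10⁴ W/m²

Wien's law: T = b/λ_max = 2.898×10⁻³/3.255×10⁻⁶ = 890.323 K.
Then I = σT⁴ = 5.670×10⁻⁸×(890.323)⁴ = 3.56×10⁴ W/m².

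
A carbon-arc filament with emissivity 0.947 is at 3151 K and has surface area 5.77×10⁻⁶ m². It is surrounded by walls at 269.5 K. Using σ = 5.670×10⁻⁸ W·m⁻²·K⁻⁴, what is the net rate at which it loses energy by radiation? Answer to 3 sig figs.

Area A = 5.77×10⁻⁶ m².
Net radiated power P_net = εσA(T⁴ − T₀⁴) = 0.947×5.670×10⁻⁸×5.77×10⁻⁶×(3151⁴ − 269.5⁴).
T⁴ − T₀⁴ = 9.85811×10¹³ − 5.27515×10⁹ = 9.85758×10¹³ K⁴, so P_net = 30.5 W.

Net loss ≈ 30.5 W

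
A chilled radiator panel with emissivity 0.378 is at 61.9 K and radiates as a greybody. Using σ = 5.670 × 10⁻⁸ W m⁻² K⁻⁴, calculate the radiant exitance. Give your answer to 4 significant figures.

Stefan–Boltzmann: I = εσT⁴ = 0.378 × 5.670×10⁻⁸ × (61.9)⁴ = 0.3147 W/m².

I ≈ 0.3147 W/m²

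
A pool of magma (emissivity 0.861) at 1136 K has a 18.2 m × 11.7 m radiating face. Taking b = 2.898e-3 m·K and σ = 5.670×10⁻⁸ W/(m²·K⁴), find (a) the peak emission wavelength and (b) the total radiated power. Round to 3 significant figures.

λ_max ≈ 2.55 μm; P ≈ 1.73×10⁷ W

(a) λ_max = b/T = 2.898×10⁻³/1136 = 2.551×10⁻⁶ m = 2.55 μm.
Area A = 18.2 × 11.7 = 212.94 m².
(b) P = εσAT⁴ = 0.861×5.670×10⁻⁸×212.94×(1136)⁴ = 1.73×10⁷ W.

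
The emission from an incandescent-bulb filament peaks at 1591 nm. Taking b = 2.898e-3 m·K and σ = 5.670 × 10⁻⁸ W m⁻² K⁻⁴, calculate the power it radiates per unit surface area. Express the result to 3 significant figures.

Wien's law: T = b/λ_max = 2.898×10⁻³/1.591×10⁻⁶ = 1821.50 K.
Then I = σT⁴ = 5.670×10⁻⁸×(1821.50)⁴ = 6.24×10⁵ W/m².

I ≈ 6.24×10⁵ W/m²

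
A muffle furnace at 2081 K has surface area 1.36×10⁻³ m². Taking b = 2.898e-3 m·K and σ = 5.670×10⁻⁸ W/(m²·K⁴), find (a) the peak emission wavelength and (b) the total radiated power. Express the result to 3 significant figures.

(a) λ_max = b/T = 2.898×10⁻³/2081 = 1.393×10⁻⁶ m = 1.39 μm.
Area A = 1.36×10⁻³ m².
(b) P = σAT⁴ = 5.670×10⁻⁸×1.36×10⁻³×(2081)⁴ = 1.45×10³ W.

λ_max ≈ 1.39 μm; P ≈ 1.45×10³ W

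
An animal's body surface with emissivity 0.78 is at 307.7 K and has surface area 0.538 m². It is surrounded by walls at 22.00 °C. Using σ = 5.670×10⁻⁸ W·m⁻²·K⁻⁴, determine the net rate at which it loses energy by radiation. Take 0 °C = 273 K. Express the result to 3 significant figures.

Net loss ≈ 33.1 W

Surroundings: T = 22.00 °C + 273 = 295.00 K.
Area A = 0.538 m².
Net radiated power P_net = εσA(T⁴ − T₀⁴) = 0.78×5.670×10⁻⁸×0.538×(307.7⁴ − 295.00⁴).
T⁴ − T₀⁴ = 8.96417×10⁹ − 7.57335×10⁹ = 1.39082×10⁹ K⁴, so P_net = 33.1 W.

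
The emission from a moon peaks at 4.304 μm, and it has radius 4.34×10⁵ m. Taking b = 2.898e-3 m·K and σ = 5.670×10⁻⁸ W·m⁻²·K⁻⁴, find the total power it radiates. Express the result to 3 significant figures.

P ≈ 2.76×10¹⁶ W

Wien's law: T = b/λ_max = 2.898×10⁻³/4.304×10⁻⁶ = 673.327 K.
Surface area A = 4πR² = 4π(4.34×10⁵ m)² = 2.36695×10¹² m².
Then P = σAT⁴ = 5.670×10⁻⁸×2.36695×10¹²×(673.327)⁴ = 2.76×10¹⁶ W.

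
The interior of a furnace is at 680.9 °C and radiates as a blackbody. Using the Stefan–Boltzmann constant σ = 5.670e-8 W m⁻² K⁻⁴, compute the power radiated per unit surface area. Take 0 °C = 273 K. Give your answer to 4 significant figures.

T = 680.9 °C + 273 = 953.9 K.
Stefan–Boltzmann: I = σT⁴ = 5.670×10⁻⁸ × (953.9)⁴ = 4.695×10⁴ W/m².

I ≈ 4.695×10⁴ W/m²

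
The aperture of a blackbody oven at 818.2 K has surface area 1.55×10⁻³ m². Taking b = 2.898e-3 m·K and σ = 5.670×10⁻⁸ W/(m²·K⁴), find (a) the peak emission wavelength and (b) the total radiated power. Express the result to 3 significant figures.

(a) λ_max = b/T = 2.898×10⁻³/818.2 = 3.542×10⁻⁶ m = 3.54 μm.
Area A = 1.55×10⁻³ m².
(b) P = σAT⁴ = 5.670×10⁻⁸×1.55×10⁻³×(818.2)⁴ = 39.4 W.

λ_max ≈ 3.54 μm; P ≈ 39.4 W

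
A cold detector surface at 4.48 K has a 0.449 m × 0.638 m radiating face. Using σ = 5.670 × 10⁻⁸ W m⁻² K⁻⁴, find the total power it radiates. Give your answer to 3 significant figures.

P ≈ 6.54×10⁻⁶ W

Area A = 0.449 × 0.638 = 0.286462 m².
P = σAT⁴ = 5.670×10⁻⁸ × 0.286462 × (4.48)⁴ = 6.54×10⁻⁶ W.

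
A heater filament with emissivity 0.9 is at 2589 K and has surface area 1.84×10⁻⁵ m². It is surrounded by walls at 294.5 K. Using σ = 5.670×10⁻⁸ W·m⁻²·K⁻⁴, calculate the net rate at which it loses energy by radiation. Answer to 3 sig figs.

Area A = 1.84×10⁻⁵ m².
Net radiated power P_net = εσA(T⁴ − T₀⁴) = 0.9×5.670×10⁻⁸×1.84×10⁻⁵×(2589⁴ − 294.5⁴).
T⁴ − T₀⁴ = 4.49291×10¹³ − 7.52214×10⁹ = 4.49216×10¹³ K⁴, so P_net = 42.2 W.

Net loss ≈ 42.2 W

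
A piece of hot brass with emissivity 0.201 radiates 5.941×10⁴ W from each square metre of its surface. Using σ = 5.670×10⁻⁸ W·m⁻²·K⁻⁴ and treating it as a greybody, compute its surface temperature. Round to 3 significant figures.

T ≈ 1.51×10³ K

I = εσT⁴, so T = (I/εσ)^(1/4) = (5.941×10⁴/(0.201×5.670×10⁻⁸))^(1/4) = 1.51×10³ K.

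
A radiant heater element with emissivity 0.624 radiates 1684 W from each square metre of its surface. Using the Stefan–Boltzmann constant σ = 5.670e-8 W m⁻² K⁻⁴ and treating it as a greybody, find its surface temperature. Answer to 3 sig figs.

T ≈ 467 K

I = εσT⁴, so T = (I/εσ)^(1/4) = (1684/(0.624×5.670×10⁻⁸))^(1/4) = 467 K.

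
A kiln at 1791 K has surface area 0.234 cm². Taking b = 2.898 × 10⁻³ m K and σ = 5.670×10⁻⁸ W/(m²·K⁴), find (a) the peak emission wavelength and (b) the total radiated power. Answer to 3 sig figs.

λ_max ≈ 1.62 μm; P ≈ 13.7 W

(a) λ_max = b/T = 2.898×10⁻³/1791 = 1.618×10⁻⁶ m = 1.62 μm.
Area A = 0.234 cm² = 2.34×10⁻⁵ m².
(b) P = σAT⁴ = 5.670×10⁻⁸×2.34×10⁻⁵×(1791)⁴ = 13.7 W.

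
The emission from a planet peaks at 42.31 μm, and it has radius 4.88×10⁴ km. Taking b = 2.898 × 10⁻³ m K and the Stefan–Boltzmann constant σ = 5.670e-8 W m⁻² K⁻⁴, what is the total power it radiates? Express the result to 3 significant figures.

Wien's law: T = b/λ_max = 2.898×10⁻³/4.231×10⁻⁵ = 68.4944 K.
Surface area A = 4πR² = 4π(4.88×10⁷ m)² = 2.99261×10¹⁶ m².
Then P = σAT⁴ = 5.670×10⁻⁸×2.99261×10¹⁶×(68.4944)⁴ = 3.73×10¹⁶ W.

P ≈ 3.73×10¹⁶ W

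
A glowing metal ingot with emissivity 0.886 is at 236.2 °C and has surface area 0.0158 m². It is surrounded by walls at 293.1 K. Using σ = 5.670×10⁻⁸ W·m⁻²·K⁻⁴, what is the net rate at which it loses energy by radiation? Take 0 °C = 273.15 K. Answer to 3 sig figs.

T = 236.2 °C + 273.15 = 509.35 K.
Area A = 0.0158 m².
Net radiated power P_net = εσA(T⁴ − T₀⁴) = 0.886×5.670×10⁻⁸×0.0158×(509.35⁴ − 293.1⁴).
T⁴ − T₀⁴ = 6.73078×10¹⁰ − 7.38012×10⁹ = 5.99277×10¹⁰ K⁴, so P_net = 47.6 W.

Net loss ≈ 47.6 W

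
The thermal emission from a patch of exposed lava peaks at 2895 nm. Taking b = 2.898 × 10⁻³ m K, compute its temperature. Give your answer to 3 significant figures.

T ≈ 1.00×10³ K

Wien's law gives T = b/λ_max = (2.898×10⁻³ m·K)/(2.895×10⁻⁶ m) = 1.00×10³ K.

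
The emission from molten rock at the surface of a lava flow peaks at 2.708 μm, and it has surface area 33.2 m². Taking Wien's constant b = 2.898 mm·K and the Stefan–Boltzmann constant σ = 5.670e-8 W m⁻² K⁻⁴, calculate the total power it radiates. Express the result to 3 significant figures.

Wien's law: T = b/λ_max = 2.898×10⁻³/2.708×10⁻⁶ = 1070.16 K.
Area A = 33.2 m².
Then P = σAT⁴ = 5.670×10⁻⁸×33.2×(1070.16)⁴ = 2.47×10⁶ W.

P ≈ 2.47×10⁶ W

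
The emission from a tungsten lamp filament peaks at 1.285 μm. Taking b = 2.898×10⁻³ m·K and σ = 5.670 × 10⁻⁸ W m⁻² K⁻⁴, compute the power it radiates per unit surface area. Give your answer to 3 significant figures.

I ≈ 1.47×10⁶ W/m²

Wien's law: T = b/λ_max = 2.898×10⁻³/1.285×10⁻⁶ = 2255.25 K.
Then I = σT⁴ = 5.670×10⁻⁸×(2255.25)⁴ = 1.47×10⁶ W/m².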